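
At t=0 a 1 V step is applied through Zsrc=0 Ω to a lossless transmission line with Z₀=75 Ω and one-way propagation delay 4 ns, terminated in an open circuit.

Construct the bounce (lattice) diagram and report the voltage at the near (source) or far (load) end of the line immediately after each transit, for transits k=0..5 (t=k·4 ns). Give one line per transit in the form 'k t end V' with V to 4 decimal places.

0 0 source 1.0000
1 4 load 2.0000
2 8 source 1.0000
3 12 load 0.0000
4 16 source 1.0000
5 20 load 2.0000

Γ_L=1.000000, Γ_S=-1.000000; launch V₁=1·75/75=1.000000
k=0 src: V=1.0000
k=1 load: inc=1.000000, refl=1.000000·1.000000=1.0000; V=0.000000+1.000000+1.000000=2.0000
k=2 src: inc=1.000000, refl=1.000000·-1.000000=-1.0000; V=1.000000+1.000000+-1.000000=1.0000
k=3 load: inc=-1.000000, refl=-1.000000·1.000000=-1.0000; V=2.000000+-1.000000+-1.000000=0.0000
k=4 src: inc=-1.000000, refl=-1.000000·-1.000000=1.0000; V=1.000000+-1.000000+1.000000=1.0000
k=5 load: inc=1.000000, refl=1.000000·1.000000=1.0000; V=0.000000+1.000000+1.000000=2.0000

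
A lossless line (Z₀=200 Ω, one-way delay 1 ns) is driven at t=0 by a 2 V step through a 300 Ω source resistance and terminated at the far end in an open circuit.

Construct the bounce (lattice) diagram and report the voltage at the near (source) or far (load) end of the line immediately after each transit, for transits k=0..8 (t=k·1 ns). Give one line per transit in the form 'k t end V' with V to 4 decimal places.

Γ_L=1.000000, Γ_S=0.200000; launch V₁=2·200/500=0.800000
k=0 src: V=0.8000
k=1 load: inc=0.800000, refl=0.800000·1.000000=0.8000; V=0.000000+0.800000+0.800000=1.6000
k=2 src: inc=0.800000, refl=0.800000·0.200000=0.1600; V=0.800000+0.800000+0.160000=1.7600
k=3 load: inc=0.160000, refl=0.160000·1.000000=0.1600; V=1.600000+0.160000+0.160000=1.9200
k=4 src: inc=0.160000, refl=0.160000·0.200000=0.0320; V=1.760000+0.160000+0.032000=1.9520
k=5 load: inc=0.032000, refl=0.032000·1.000000=0.0320; V=1.920000+0.032000+0.032000=1.9840
k=6 src: inc=0.032000, refl=0.032000·0.200000=0.0064; V=1.952000+0.032000+0.006400=1.9904
k=7 load: inc=0.006400, refl=0.006400·1.000000=0.0064; V=1.984000+0.006400+0.006400=1.9968
k=8 src: inc=0.006400, refl=0.006400·0.200000=0.0013; V=1.990400+0.006400+0.001280=1.9981

0 0 source 0.8000
1 1 load 1.6000
2 2 source 1.7600
3 3 load 1.9200
4 4 source 1.9520
5 5 load 1.9840
6 6 source 1.9904
7 7 load 1.9968
8 8 source 1.9981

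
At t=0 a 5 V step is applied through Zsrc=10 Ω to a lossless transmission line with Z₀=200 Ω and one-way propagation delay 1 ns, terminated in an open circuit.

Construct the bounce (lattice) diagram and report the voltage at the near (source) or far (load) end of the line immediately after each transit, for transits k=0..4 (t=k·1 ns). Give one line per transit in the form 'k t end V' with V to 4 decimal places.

0 0 source 4.7619
1 1 load 9.5238
2 2 source 5.2154
3 3 load 0.9070
4 4 source 4.8051

Γ_L=1.000000, Γ_S=-0.904762; launch V₁=5·200/210=4.761905
k=0 src: V=4.7619
k=1 load: inc=4.761905, refl=4.761905·1.000000=4.7619; V=0.000000+4.761905+4.761905=9.5238
k=2 src: inc=4.761905, refl=4.761905·-0.904762=-4.3084; V=4.761905+4.761905+-4.308390=5.2154
k=3 load: inc=-4.308390, refl=-4.308390·1.000000=-4.3084; V=9.523810+-4.308390+-4.308390=0.9070
k=4 src: inc=-4.308390, refl=-4.308390·-0.904762=3.8981; V=5.215420+-4.308390+3.898067=4.8051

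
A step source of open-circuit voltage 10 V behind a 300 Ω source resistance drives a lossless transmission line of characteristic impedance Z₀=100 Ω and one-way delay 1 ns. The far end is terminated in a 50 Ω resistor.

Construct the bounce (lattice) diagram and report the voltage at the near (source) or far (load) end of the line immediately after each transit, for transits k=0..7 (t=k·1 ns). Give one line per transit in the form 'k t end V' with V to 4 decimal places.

0 0 source 2.5000
1 1 load 1.6667
2 2 source 1.2500
3 3 load 1.3889
4 4 source 1.4583
5 5 load 1.4352
6 6 source 1.4236
7 7 load 1.4275

Γ_L=-0.333333, Γ_S=0.500000; launch V₁=10·100/400=2.500000
k=0 src: V=2.5000
k=1 load: inc=2.500000, refl=2.500000·-0.333333=-0.8333; V=0.000000+2.500000+-0.833333=1.6667
k=2 src: inc=-0.833333, refl=-0.833333·0.500000=-0.4167; V=2.500000+-0.833333+-0.416667=1.2500
k=3 load: inc=-0.416667, refl=-0.416667·-0.333333=0.1389; V=1.666667+-0.416667+0.138889=1.3889
k=4 src: inc=0.138889, refl=0.138889·0.500000=0.0694; V=1.250000+0.138889+0.069444=1.4583
k=5 load: inc=0.069444, refl=0.069444·-0.333333=-0.0231; V=1.388889+0.069444+-0.023148=1.4352
k=6 src: inc=-0.023148, refl=-0.023148·0.500000=-0.0116; V=1.458333+-0.023148+-0.011574=1.4236
k=7 load: inc=-0.011574, refl=-0.011574·-0.333333=0.0039; V=1.435185+-0.011574+0.003858=1.4275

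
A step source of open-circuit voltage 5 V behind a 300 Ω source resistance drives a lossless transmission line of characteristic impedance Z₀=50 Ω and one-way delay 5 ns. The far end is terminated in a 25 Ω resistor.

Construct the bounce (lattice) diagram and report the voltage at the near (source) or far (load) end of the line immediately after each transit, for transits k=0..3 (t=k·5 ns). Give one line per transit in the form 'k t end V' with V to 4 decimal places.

Γ_L=-0.333333, Γ_S=0.714286; launch V₁=5·50/350=0.714286
k=0 src: V=0.7143
k=1 load: inc=0.714286, refl=0.714286·-0.333333=-0.2381; V=0.000000+0.714286+-0.238095=0.4762
k=2 src: inc=-0.238095, refl=-0.238095·0.714286=-0.1701; V=0.714286+-0.238095+-0.170068=0.3061
k=3 load: inc=-0.170068, refl=-0.170068·-0.333333=0.0567; V=0.476190+-0.170068+0.056689=0.3628

0 0 source 0.7143
1 5 load 0.4762
2 10 source 0.3061
3 15 load 0.3628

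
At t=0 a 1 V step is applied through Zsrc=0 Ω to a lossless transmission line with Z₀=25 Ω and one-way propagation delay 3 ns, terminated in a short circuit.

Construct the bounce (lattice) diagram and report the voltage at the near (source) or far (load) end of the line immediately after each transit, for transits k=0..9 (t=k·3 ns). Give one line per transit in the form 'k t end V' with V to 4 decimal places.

Γ_L=-1.000000, Γ_S=-1.000000; launch V₁=1·25/25=1.000000
k=0 src: V=1.0000
k=1 load: inc=1.000000, refl=1.000000·-1.000000=-1.0000; V=0.000000+1.000000+-1.000000=0.0000
k=2 src: inc=-1.000000, refl=-1.000000·-1.000000=1.0000; V=1.000000+-1.000000+1.000000=1.0000
k=3 load: inc=1.000000, refl=1.000000·-1.000000=-1.0000; V=0.000000+1.000000+-1.000000=0.0000
k=4 src: inc=-1.000000, refl=-1.000000·-1.000000=1.0000; V=1.000000+-1.000000+1.000000=1.0000
k=5 load: inc=1.000000, refl=1.000000·-1.000000=-1.0000; V=0.000000+1.000000+-1.000000=0.0000
k=6 src: inc=-1.000000, refl=-1.000000·-1.000000=1.0000; V=1.000000+-1.000000+1.000000=1.0000
k=7 load: inc=1.000000, refl=1.000000·-1.000000=-1.0000; V=0.000000+1.000000+-1.000000=0.0000
k=8 src: inc=-1.000000, refl=-1.000000·-1.000000=1.0000; V=1.000000+-1.000000+1.000000=1.0000
k=9 load: inc=1.000000, refl=1.000000·-1.000000=-1.0000; V=0.000000+1.000000+-1.000000=0.0000

0 0 source 1.0000
1 3 load 0.0000
2 6 source 1.0000
3 9 load 0.0000
4 12 source 1.0000
5 15 load 0.0000
6 18 source 1.0000
7 21 load 0.0000
8 24 source 1.0000
9 27 load 0.0000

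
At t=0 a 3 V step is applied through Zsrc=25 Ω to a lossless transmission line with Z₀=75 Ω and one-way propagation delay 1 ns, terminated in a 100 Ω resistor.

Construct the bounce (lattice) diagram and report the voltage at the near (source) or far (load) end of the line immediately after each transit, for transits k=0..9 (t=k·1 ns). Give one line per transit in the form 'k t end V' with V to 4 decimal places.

Γ_L=0.142857, Γ_S=-0.500000; launch V₁=3·75/100=2.250000
k=0 src: V=2.2500
k=1 load: inc=2.250000, refl=2.250000·0.142857=0.3214; V=0.000000+2.250000+0.321429=2.5714
k=2 src: inc=0.321429, refl=0.321429·-0.500000=-0.1607; V=2.250000+0.321429+-0.160714=2.4107
k=3 load: inc=-0.160714, refl=-0.160714·0.142857=-0.0230; V=2.571429+-0.160714+-0.022959=2.3878
k=4 src: inc=-0.022959, refl=-0.022959·-0.500000=0.0115; V=2.410714+-0.022959+0.011480=2.3992
k=5 load: inc=0.011480, refl=0.011480·0.142857=0.0016; V=2.387755+0.011480+0.001640=2.4009
k=6 src: inc=0.001640, refl=0.001640·-0.500000=-0.0008; V=2.399235+0.001640+-0.000820=2.4001
k=7 load: inc=-0.000820, refl=-0.000820·0.142857=-0.0001; V=2.400875+-0.000820+-0.000117=2.3999
k=8 src: inc=-0.000117, refl=-0.000117·-0.500000=0.0001; V=2.400055+-0.000117+0.000059=2.4000
k=9 load: inc=0.000059, refl=0.000059·0.142857=0.0000; V=2.399938+0.000059+0.000008=2.4000

0 0 source 2.2500
1 1 load 2.5714
2 2 source 2.4107
3 3 load 2.3878
4 4 source 2.3992
5 5 load 2.4009
6 6 source 2.4001
7 7 load 2.3999
8 8 source 2.4000
9 9 load 2.4000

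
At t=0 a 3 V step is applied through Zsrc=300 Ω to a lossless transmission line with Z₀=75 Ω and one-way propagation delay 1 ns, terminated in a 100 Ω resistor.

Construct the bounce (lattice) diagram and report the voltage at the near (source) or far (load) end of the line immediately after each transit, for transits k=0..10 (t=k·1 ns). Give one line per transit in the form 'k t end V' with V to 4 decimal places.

Γ_L=0.142857, Γ_S=0.600000; launch V₁=3·75/375=0.600000
k=0 src: V=0.6000
k=1 load: inc=0.600000, refl=0.600000·0.142857=0.0857; V=0.000000+0.600000+0.085714=0.6857
k=2 src: inc=0.085714, refl=0.085714·0.600000=0.0514; V=0.600000+0.085714+0.051429=0.7371
k=3 load: inc=0.051429, refl=0.051429·0.142857=0.0073; V=0.685714+0.051429+0.007347=0.7445
k=4 src: inc=0.007347, refl=0.007347·0.600000=0.0044; V=0.737143+0.007347+0.004408=0.7489
k=5 load: inc=0.004408, refl=0.004408·0.142857=0.0006; V=0.744490+0.004408+0.000630=0.7495
k=6 src: inc=0.000630, refl=0.000630·0.600000=0.0004; V=0.748898+0.000630+0.000378=0.7499
k=7 load: inc=0.000378, refl=0.000378·0.142857=0.0001; V=0.749528+0.000378+0.000054=0.7500
k=8 src: inc=0.000054, refl=0.000054·0.600000=0.0000; V=0.749906+0.000054+0.000032=0.7500
k=9 load: inc=0.000032, refl=0.000032·0.142857=0.0000; V=0.749960+0.000032+0.000005=0.7500
k=10 src: inc=0.000005, refl=0.000005·0.600000=0.0000; V=0.749992+0.000005+0.000003=0.7500

0 0 source 0.6000
1 1 load 0.6857
2 2 source 0.7371
3 3 load 0.7445
4 4 source 0.7489
5 5 load 0.7495
6 6 source 0.7499
7 7 load 0.7500
8 8 source 0.7500
9 9 load 0.7500
10 10 source 0.7500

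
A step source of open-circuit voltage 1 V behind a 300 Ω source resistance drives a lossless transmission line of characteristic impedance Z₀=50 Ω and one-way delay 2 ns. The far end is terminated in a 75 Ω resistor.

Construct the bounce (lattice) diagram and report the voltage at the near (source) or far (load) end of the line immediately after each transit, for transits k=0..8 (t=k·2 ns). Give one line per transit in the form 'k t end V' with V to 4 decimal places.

Γ_L=0.200000, Γ_S=0.714286; launch V₁=1·50/350=0.142857
k=0 src: V=0.1429
k=1 load: inc=0.142857, refl=0.142857·0.200000=0.0286; V=0.000000+0.142857+0.028571=0.1714
k=2 src: inc=0.028571, refl=0.028571·0.714286=0.0204; V=0.142857+0.028571+0.020408=0.1918
k=3 load: inc=0.020408, refl=0.020408·0.200000=0.0041; V=0.171429+0.020408+0.004082=0.1959
k=4 src: inc=0.004082, refl=0.004082·0.714286=0.0029; V=0.191837+0.004082+0.002915=0.1988
k=5 load: inc=0.002915, refl=0.002915·0.200000=0.0006; V=0.195918+0.002915+0.000583=0.1994
k=6 src: inc=0.000583, refl=0.000583·0.714286=0.0004; V=0.198834+0.000583+0.000416=0.1998
k=7 load: inc=0.000416, refl=0.000416·0.200000=0.0001; V=0.199417+0.000416+0.000083=0.1999
k=8 src: inc=0.000083, refl=0.000083·0.714286=0.0001; V=0.199833+0.000083+0.000059=0.2000

0 0 source 0.1429
1 2 load 0.1714
2 4 source 0.1918
3 6 load 0.1959
4 8 source 0.1988
5 10 load 0.1994
6 12 source 0.1998
7 14 load 0.1999
8 16 source 0.2000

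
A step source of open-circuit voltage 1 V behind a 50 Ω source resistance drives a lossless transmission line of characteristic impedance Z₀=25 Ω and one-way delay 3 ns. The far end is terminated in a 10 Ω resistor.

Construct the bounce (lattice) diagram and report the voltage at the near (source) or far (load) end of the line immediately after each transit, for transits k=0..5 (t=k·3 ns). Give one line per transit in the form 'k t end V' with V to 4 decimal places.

Γ_L=-0.428571, Γ_S=0.333333; launch V₁=1·25/75=0.333333
k=0 src: V=0.3333
k=1 load: inc=0.333333, refl=0.333333·-0.428571=-0.1429; V=0.000000+0.333333+-0.142857=0.1905
k=2 src: inc=-0.142857, refl=-0.142857·0.333333=-0.0476; V=0.333333+-0.142857+-0.047619=0.1429
k=3 load: inc=-0.047619, refl=-0.047619·-0.428571=0.0204; V=0.190476+-0.047619+0.020408=0.1633
k=4 src: inc=0.020408, refl=0.020408·0.333333=0.0068; V=0.142857+0.020408+0.006803=0.1701
k=5 load: inc=0.006803, refl=0.006803·-0.428571=-0.0029; V=0.163265+0.006803+-0.002915=0.1672

0 0 source 0.3333
1 3 load 0.1905
2 6 source 0.1429
3 9 load 0.1633
4 12 source 0.1701
5 15 load 0.1672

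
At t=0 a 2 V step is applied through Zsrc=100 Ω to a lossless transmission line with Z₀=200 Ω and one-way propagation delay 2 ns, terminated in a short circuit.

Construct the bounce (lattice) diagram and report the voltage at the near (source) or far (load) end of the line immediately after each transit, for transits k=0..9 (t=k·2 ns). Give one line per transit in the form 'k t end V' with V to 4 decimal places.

0 0 source 1.3333
1 2 load 0.0000
2 4 source 0.4444
3 6 load 0.0000
4 8 source 0.1481
5 10 load 0.0000
6 12 source 0.0494
7 14 load 0.0000
8 16 source 0.0165
9 18 load 0.0000

Γ_L=-1.000000, Γ_S=-0.333333; launch V₁=2·200/300=1.333333
k=0 src: V=1.3333
k=1 load: inc=1.333333, refl=1.333333·-1.000000=-1.3333; V=0.000000+1.333333+-1.333333=0.0000
k=2 src: inc=-1.333333, refl=-1.333333·-0.333333=0.4444; V=1.333333+-1.333333+0.444444=0.4444
k=3 load: inc=0.444444, refl=0.444444·-1.000000=-0.4444; V=0.000000+0.444444+-0.444444=0.0000
k=4 src: inc=-0.444444, refl=-0.444444·-0.333333=0.1481; V=0.444444+-0.444444+0.148148=0.1481
k=5 load: inc=0.148148, refl=0.148148·-1.000000=-0.1481; V=0.000000+0.148148+-0.148148=0.0000
k=6 src: inc=-0.148148, refl=-0.148148·-0.333333=0.0494; V=0.148148+-0.148148+0.049383=0.0494
k=7 load: inc=0.049383, refl=0.049383·-1.000000=-0.0494; V=0.000000+0.049383+-0.049383=0.0000
k=8 src: inc=-0.049383, refl=-0.049383·-0.333333=0.0165; V=0.049383+-0.049383+0.016461=0.0165
k=9 load: inc=0.016461, refl=0.016461·-1.000000=-0.0165; V=0.000000+0.016461+-0.016461=0.0000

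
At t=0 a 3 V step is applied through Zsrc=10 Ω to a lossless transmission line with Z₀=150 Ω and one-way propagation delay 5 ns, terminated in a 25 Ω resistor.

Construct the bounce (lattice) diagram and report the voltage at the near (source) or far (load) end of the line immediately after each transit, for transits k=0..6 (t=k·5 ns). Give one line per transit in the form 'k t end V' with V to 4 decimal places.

0 0 source 2.8125
1 5 load 0.8036
2 10 source 2.5614
3 15 load 1.3058
4 20 source 2.4044
5 25 load 1.6197
6 30 source 2.3063

Γ_L=-0.714286, Γ_S=-0.875000; launch V₁=3·150/160=2.812500
k=0 src: V=2.8125
k=1 load: inc=2.812500, refl=2.812500·-0.714286=-2.0089; V=0.000000+2.812500+-2.008929=0.8036
k=2 src: inc=-2.008929, refl=-2.008929·-0.875000=1.7578; V=2.812500+-2.008929+1.757812=2.5614
k=3 load: inc=1.757812, refl=1.757812·-0.714286=-1.2556; V=0.803571+1.757812+-1.255580=1.3058
k=4 src: inc=-1.255580, refl=-1.255580·-0.875000=1.0986; V=2.561384+-1.255580+1.098633=2.4044
k=5 load: inc=1.098633, refl=1.098633·-0.714286=-0.7847; V=1.305804+1.098633+-0.784738=1.6197
k=6 src: inc=-0.784738, refl=-0.784738·-0.875000=0.6866; V=2.404436+-0.784738+0.686646=2.3063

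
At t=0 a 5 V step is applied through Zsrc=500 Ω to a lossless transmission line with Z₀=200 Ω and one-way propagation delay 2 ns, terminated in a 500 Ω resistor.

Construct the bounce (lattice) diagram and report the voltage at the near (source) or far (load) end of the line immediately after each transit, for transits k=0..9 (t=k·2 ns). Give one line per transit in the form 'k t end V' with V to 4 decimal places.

0 0 source 1.4286
1 2 load 2.0408
2 4 source 2.3032
3 6 load 2.4157
4 8 source 2.4639
5 10 load 2.4845
6 12 source 2.4934
7 14 load 2.4972
8 16 source 2.4988
9 18 load 2.4995

Γ_L=0.428571, Γ_S=0.428571; launch V₁=5·200/700=1.428571
k=0 src: V=1.4286
k=1 load: inc=1.428571, refl=1.428571·0.428571=0.6122; V=0.000000+1.428571+0.612245=2.0408
k=2 src: inc=0.612245, refl=0.612245·0.428571=0.2624; V=1.428571+0.612245+0.262391=2.3032
k=3 load: inc=0.262391, refl=0.262391·0.428571=0.1125; V=2.040816+0.262391+0.112453=2.4157
k=4 src: inc=0.112453, refl=0.112453·0.428571=0.0482; V=2.303207+0.112453+0.048194=2.4639
k=5 load: inc=0.048194, refl=0.048194·0.428571=0.0207; V=2.415660+0.048194+0.020655=2.4845
k=6 src: inc=0.020655, refl=0.020655·0.428571=0.0089; V=2.463854+0.020655+0.008852=2.4934
k=7 load: inc=0.008852, refl=0.008852·0.428571=0.0038; V=2.484509+0.008852+0.003794=2.4972
k=8 src: inc=0.003794, refl=0.003794·0.428571=0.0016; V=2.493361+0.003794+0.001626=2.4988
k=9 load: inc=0.001626, refl=0.001626·0.428571=0.0007; V=2.497155+0.001626+0.000697=2.4995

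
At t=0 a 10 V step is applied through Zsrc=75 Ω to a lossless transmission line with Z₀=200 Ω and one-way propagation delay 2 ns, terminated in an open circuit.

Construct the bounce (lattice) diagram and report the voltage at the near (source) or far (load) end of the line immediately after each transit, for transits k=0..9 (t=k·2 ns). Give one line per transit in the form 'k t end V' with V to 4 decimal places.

0 0 source 7.2727
1 2 load 14.5455
2 4 source 11.2397
3 6 load 7.9339
4 8 source 9.4365
5 10 load 10.9391
6 12 source 10.2561
7 14 load 9.5731
8 16 source 9.8836
9 18 load 10.1940

Γ_L=1.000000, Γ_S=-0.454545; launch V₁=10·200/275=7.272727
k=0 src: V=7.2727
k=1 load: inc=7.272727, refl=7.272727·1.000000=7.2727; V=0.000000+7.272727+7.272727=14.5455
k=2 src: inc=7.272727, refl=7.272727·-0.454545=-3.3058; V=7.272727+7.272727+-3.305785=11.2397
k=3 load: inc=-3.305785, refl=-3.305785·1.000000=-3.3058; V=14.545455+-3.305785+-3.305785=7.9339
k=4 src: inc=-3.305785, refl=-3.305785·-0.454545=1.5026; V=11.239669+-3.305785+1.502630=9.4365
k=5 load: inc=1.502630, refl=1.502630·1.000000=1.5026; V=7.933884+1.502630+1.502630=10.9391
k=6 src: inc=1.502630, refl=1.502630·-0.454545=-0.6830; V=9.436514+1.502630+-0.683013=10.2561
k=7 load: inc=-0.683013, refl=-0.683013·1.000000=-0.6830; V=10.939144+-0.683013+-0.683013=9.5731
k=8 src: inc=-0.683013, refl=-0.683013·-0.454545=0.3105; V=10.256130+-0.683013+0.310461=9.8836
k=9 load: inc=0.310461, refl=0.310461·1.000000=0.3105; V=9.573117+0.310461+0.310461=10.1940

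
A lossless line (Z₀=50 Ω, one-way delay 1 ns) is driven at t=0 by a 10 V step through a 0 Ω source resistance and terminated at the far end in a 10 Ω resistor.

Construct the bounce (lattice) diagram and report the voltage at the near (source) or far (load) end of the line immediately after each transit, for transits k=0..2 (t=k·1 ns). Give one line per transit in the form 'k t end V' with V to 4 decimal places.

Γ_L=-0.666667, Γ_S=-1.000000; launch V₁=10·50/50=10.000000
k=0 src: V=10.0000
k=1 load: inc=10.000000, refl=10.000000·-0.666667=-6.6667; V=0.000000+10.000000+-6.666667=3.3333
k=2 src: inc=-6.666667, refl=-6.666667·-1.000000=6.6667; V=10.000000+-6.666667+6.666667=10.0000

0 0 source 10.0000
1 1 load 3.3333
2 2 source 10.0000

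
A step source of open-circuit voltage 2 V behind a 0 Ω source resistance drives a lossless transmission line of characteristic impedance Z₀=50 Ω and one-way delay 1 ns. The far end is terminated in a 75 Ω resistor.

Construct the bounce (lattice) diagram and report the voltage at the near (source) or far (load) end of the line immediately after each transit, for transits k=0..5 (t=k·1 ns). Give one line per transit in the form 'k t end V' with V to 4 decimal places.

Γ_L=0.200000, Γ_S=-1.000000; launch V₁=2·50/50=2.000000
k=0 src: V=2.0000
k=1 load: inc=2.000000, refl=2.000000·0.200000=0.4000; V=0.000000+2.000000+0.400000=2.4000
k=2 src: inc=0.400000, refl=0.400000·-1.000000=-0.4000; V=2.000000+0.400000+-0.400000=2.0000
k=3 load: inc=-0.400000, refl=-0.400000·0.200000=-0.0800; V=2.400000+-0.400000+-0.080000=1.9200
k=4 src: inc=-0.080000, refl=-0.080000·-1.000000=0.0800; V=2.000000+-0.080000+0.080000=2.0000
k=5 load: inc=0.080000, refl=0.080000·0.200000=0.0160; V=1.920000+0.080000+0.016000=2.0160

0 0 source 2.0000
1 1 load 2.4000
2 2 source 2.0000
3 3 load 1.9200
4 4 source 2.0000
5 5 load 2.0160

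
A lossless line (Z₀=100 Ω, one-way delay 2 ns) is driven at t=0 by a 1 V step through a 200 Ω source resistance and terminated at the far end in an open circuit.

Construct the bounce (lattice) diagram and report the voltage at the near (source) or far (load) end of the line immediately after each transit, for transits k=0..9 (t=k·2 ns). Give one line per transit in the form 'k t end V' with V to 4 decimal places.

Γ_L=1.000000, Γ_S=0.333333; launch V₁=1·100/300=0.333333
k=0 src: V=0.3333
k=1 load: inc=0.333333, refl=0.333333·1.000000=0.3333; V=0.000000+0.333333+0.333333=0.6667
k=2 src: inc=0.333333, refl=0.333333·0.333333=0.1111; V=0.333333+0.333333+0.111111=0.7778
k=3 load: inc=0.111111, refl=0.111111·1.000000=0.1111; V=0.666667+0.111111+0.111111=0.8889
k=4 src: inc=0.111111, refl=0.111111·0.333333=0.0370; V=0.777778+0.111111+0.037037=0.9259
k=5 load: inc=0.037037, refl=0.037037·1.000000=0.0370; V=0.888889+0.037037+0.037037=0.9630
k=6 src: inc=0.037037, refl=0.037037·0.333333=0.0123; V=0.925926+0.037037+0.012346=0.9753
k=7 load: inc=0.012346, refl=0.012346·1.000000=0.0123; V=0.962963+0.012346+0.012346=0.9877
k=8 src: inc=0.012346, refl=0.012346·0.333333=0.0041; V=0.975309+0.012346+0.004115=0.9918
k=9 load: inc=0.004115, refl=0.004115·1.000000=0.0041; V=0.987654+0.004115+0.004115=0.9959

0 0 source 0.3333
1 2 load 0.6667
2 4 source 0.7778
3 6 load 0.8889
4 8 source 0.9259
5 10 load 0.9630
6 12 source 0.9753
7 14 load 0.9877
8 16 source 0.9918
9 18 load 0.9959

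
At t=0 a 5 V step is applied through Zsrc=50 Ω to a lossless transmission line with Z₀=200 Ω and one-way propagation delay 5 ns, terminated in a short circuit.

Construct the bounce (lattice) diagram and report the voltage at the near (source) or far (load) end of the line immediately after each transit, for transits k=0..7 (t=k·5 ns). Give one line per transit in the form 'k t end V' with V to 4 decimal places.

0 0 source 4.0000
1 5 load 0.0000
2 10 source 2.4000
3 15 load 0.0000
4 20 source 1.4400
5 25 load 0.0000
6 30 source 0.8640
7 35 load 0.0000

Γ_L=-1.000000, Γ_S=-0.600000; launch V₁=5·200/250=4.000000
k=0 src: V=4.0000
k=1 load: inc=4.000000, refl=4.000000·-1.000000=-4.0000; V=0.000000+4.000000+-4.000000=0.0000
k=2 src: inc=-4.000000, refl=-4.000000·-0.600000=2.4000; V=4.000000+-4.000000+2.400000=2.4000
k=3 load: inc=2.400000, refl=2.400000·-1.000000=-2.4000; V=0.000000+2.400000+-2.400000=0.0000
k=4 src: inc=-2.400000, refl=-2.400000·-0.600000=1.4400; V=2.400000+-2.400000+1.440000=1.4400
k=5 load: inc=1.440000, refl=1.440000·-1.000000=-1.4400; V=0.000000+1.440000+-1.440000=0.0000
k=6 src: inc=-1.440000, refl=-1.440000·-0.600000=0.8640; V=1.440000+-1.440000+0.864000=0.8640
k=7 load: inc=0.864000, refl=0.864000·-1.000000=-0.8640; V=0.000000+0.864000+-0.864000=0.0000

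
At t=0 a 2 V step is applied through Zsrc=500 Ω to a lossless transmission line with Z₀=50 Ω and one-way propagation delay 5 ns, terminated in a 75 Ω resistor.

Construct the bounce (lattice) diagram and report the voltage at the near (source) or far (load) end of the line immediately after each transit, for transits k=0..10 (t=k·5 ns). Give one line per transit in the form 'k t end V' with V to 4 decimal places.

Γ_L=0.200000, Γ_S=0.818182; launch V₁=2·50/550=0.181818
k=0 src: V=0.1818
k=1 load: inc=0.181818, refl=0.181818·0.200000=0.0364; V=0.000000+0.181818+0.036364=0.2182
k=2 src: inc=0.036364, refl=0.036364·0.818182=0.0298; V=0.181818+0.036364+0.029752=0.2479
k=3 load: inc=0.029752, refl=0.029752·0.200000=0.0060; V=0.218182+0.029752+0.005950=0.2539
k=4 src: inc=0.005950, refl=0.005950·0.818182=0.0049; V=0.247934+0.005950+0.004869=0.2588
k=5 load: inc=0.004869, refl=0.004869·0.200000=0.0010; V=0.253884+0.004869+0.000974=0.2597
k=6 src: inc=0.000974, refl=0.000974·0.818182=0.0008; V=0.258753+0.000974+0.000797=0.2605
k=7 load: inc=0.000797, refl=0.000797·0.200000=0.0002; V=0.259727+0.000797+0.000159=0.2607
k=8 src: inc=0.000159, refl=0.000159·0.818182=0.0001; V=0.260523+0.000159+0.000130=0.2608
k=9 load: inc=0.000130, refl=0.000130·0.200000=0.0000; V=0.260683+0.000130+0.000026=0.2608
k=10 src: inc=0.000026, refl=0.000026·0.818182=0.0000; V=0.260813+0.000026+0.000021=0.2609

0 0 source 0.1818
1 5 load 0.2182
2 10 source 0.2479
3 15 load 0.2539
4 20 source 0.2588
5 25 load 0.2597
6 30 source 0.2605
7 35 load 0.2607
8 40 source 0.2608
9 45 load 0.2608
10 50 source 0.2609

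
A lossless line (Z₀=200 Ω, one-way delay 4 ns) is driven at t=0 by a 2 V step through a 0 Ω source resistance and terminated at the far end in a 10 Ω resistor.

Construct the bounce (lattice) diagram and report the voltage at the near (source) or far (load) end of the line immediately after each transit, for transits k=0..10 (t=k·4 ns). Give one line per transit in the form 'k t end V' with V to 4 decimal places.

Γ_L=-0.904762, Γ_S=-1.000000; launch V₁=2·200/200=2.000000
k=0 src: V=2.0000
k=1 load: inc=2.000000, refl=2.000000·-0.904762=-1.8095; V=0.000000+2.000000+-1.809524=0.1905
k=2 src: inc=-1.809524, refl=-1.809524·-1.000000=1.8095; V=2.000000+-1.809524+1.809524=2.0000
k=3 load: inc=1.809524, refl=1.809524·-0.904762=-1.6372; V=0.190476+1.809524+-1.637188=0.3628
k=4 src: inc=-1.637188, refl=-1.637188·-1.000000=1.6372; V=2.000000+-1.637188+1.637188=2.0000
k=5 load: inc=1.637188, refl=1.637188·-0.904762=-1.4813; V=0.362812+1.637188+-1.481266=0.5187
k=6 src: inc=-1.481266, refl=-1.481266·-1.000000=1.4813; V=2.000000+-1.481266+1.481266=2.0000
k=7 load: inc=1.481266, refl=1.481266·-0.904762=-1.3402; V=0.518734+1.481266+-1.340193=0.6598
k=8 src: inc=-1.340193, refl=-1.340193·-1.000000=1.3402; V=2.000000+-1.340193+1.340193=2.0000
k=9 load: inc=1.340193, refl=1.340193·-0.904762=-1.2126; V=0.659807+1.340193+-1.212555=0.7874
k=10 src: inc=-1.212555, refl=-1.212555·-1.000000=1.2126; V=2.000000+-1.212555+1.212555=2.0000

0 0 source 2.0000
1 4 load 0.1905
2 8 source 2.0000
3 12 load 0.3628
4 16 source 2.0000
5 20 load 0.5187
6 24 source 2.0000
7 28 load 0.6598
8 32 source 2.0000
9 36 load 0.7874
10 40 source 2.0000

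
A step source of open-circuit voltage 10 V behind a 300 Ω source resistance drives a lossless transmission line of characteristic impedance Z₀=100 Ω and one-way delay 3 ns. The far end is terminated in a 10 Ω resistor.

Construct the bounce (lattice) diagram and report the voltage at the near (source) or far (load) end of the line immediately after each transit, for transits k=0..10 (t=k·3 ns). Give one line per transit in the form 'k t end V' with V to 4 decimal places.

Γ_L=-0.818182, Γ_S=0.500000; launch V₁=10·100/400=2.500000
k=0 src: V=2.5000
k=1 load: inc=2.500000, refl=2.500000·-0.818182=-2.0455; V=0.000000+2.500000+-2.045455=0.4545
k=2 src: inc=-2.045455, refl=-2.045455·0.500000=-1.0227; V=2.500000+-2.045455+-1.022727=-0.5682
k=3 load: inc=-1.022727, refl=-1.022727·-0.818182=0.8368; V=0.454545+-1.022727+0.836777=0.2686
k=4 src: inc=0.836777, refl=0.836777·0.500000=0.4184; V=-0.568182+0.836777+0.418388=0.6870
k=5 load: inc=0.418388, refl=0.418388·-0.818182=-0.3423; V=0.268595+0.418388+-0.342318=0.3447
k=6 src: inc=-0.342318, refl=-0.342318·0.500000=-0.1712; V=0.686983+-0.342318+-0.171159=0.1735
k=7 load: inc=-0.171159, refl=-0.171159·-0.818182=0.1400; V=0.344666+-0.171159+0.140039=0.3135
k=8 src: inc=0.140039, refl=0.140039·0.500000=0.0700; V=0.173507+0.140039+0.070020=0.3836
k=9 load: inc=0.070020, refl=0.070020·-0.818182=-0.0573; V=0.313546+0.070020+-0.057289=0.3263
k=10 src: inc=-0.057289, refl=-0.057289·0.500000=-0.0286; V=0.383565+-0.057289+-0.028644=0.2976

0 0 source 2.5000
1 3 load 0.4545
2 6 source -0.5682
3 9 load 0.2686
4 12 source 0.6870
5 15 load 0.3447
6 18 source 0.1735
7 21 load 0.3135
8 24 source 0.3836
9 27 load 0.3263
10 30 source 0.2976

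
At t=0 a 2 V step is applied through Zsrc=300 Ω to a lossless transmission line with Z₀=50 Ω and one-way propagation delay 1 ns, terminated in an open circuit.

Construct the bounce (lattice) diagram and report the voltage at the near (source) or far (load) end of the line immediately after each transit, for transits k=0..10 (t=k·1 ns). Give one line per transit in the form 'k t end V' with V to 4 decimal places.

Γ_L=1.000000, Γ_S=0.714286; launch V₁=2·50/350=0.285714
k=0 src: V=0.2857
k=1 load: inc=0.285714, refl=0.285714·1.000000=0.2857; V=0.000000+0.285714+0.285714=0.5714
k=2 src: inc=0.285714, refl=0.285714·0.714286=0.2041; V=0.285714+0.285714+0.204082=0.7755
k=3 load: inc=0.204082, refl=0.204082·1.000000=0.2041; V=0.571429+0.204082+0.204082=0.9796
k=4 src: inc=0.204082, refl=0.204082·0.714286=0.1458; V=0.775510+0.204082+0.145773=1.1254
k=5 load: inc=0.145773, refl=0.145773·1.000000=0.1458; V=0.979592+0.145773+0.145773=1.2711
k=6 src: inc=0.145773, refl=0.145773·0.714286=0.1041; V=1.125364+0.145773+0.104123=1.3753
k=7 load: inc=0.104123, refl=0.104123·1.000000=0.1041; V=1.271137+0.104123+0.104123=1.4794
k=8 src: inc=0.104123, refl=0.104123·0.714286=0.0744; V=1.375260+0.104123+0.074374=1.5538
k=9 load: inc=0.074374, refl=0.074374·1.000000=0.0744; V=1.479384+0.074374+0.074374=1.6281
k=10 src: inc=0.074374, refl=0.074374·0.714286=0.0531; V=1.553757+0.074374+0.053124=1.6813

0 0 source 0.2857
1 1 load 0.5714
2 2 source 0.7755
3 3 load 0.9796
4 4 source 1.1254
5 5 load 1.2711
6 6 source 1.3753
7 7 load 1.4794
8 8 source 1.5538
9 9 load 1.6281
10 10 source 1.6813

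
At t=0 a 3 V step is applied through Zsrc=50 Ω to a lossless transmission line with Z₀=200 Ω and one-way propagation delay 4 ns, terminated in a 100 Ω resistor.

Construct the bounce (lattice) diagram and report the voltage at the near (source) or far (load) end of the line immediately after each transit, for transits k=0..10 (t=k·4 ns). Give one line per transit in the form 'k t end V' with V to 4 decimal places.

Γ_L=-0.333333, Γ_S=-0.600000; launch V₁=3·200/250=2.400000
k=0 src: V=2.4000
k=1 load: inc=2.400000, refl=2.400000·-0.333333=-0.8000; V=0.000000+2.400000+-0.800000=1.6000
k=2 src: inc=-0.800000, refl=-0.800000·-0.600000=0.4800; V=2.400000+-0.800000+0.480000=2.0800
k=3 load: inc=0.480000, refl=0.480000·-0.333333=-0.1600; V=1.600000+0.480000+-0.160000=1.9200
k=4 src: inc=-0.160000, refl=-0.160000·-0.600000=0.0960; V=2.080000+-0.160000+0.096000=2.0160
k=5 load: inc=0.096000, refl=0.096000·-0.333333=-0.0320; V=1.920000+0.096000+-0.032000=1.9840
k=6 src: inc=-0.032000, refl=-0.032000·-0.600000=0.0192; V=2.016000+-0.032000+0.019200=2.0032
k=7 load: inc=0.019200, refl=0.019200·-0.333333=-0.0064; V=1.984000+0.019200+-0.006400=1.9968
k=8 src: inc=-0.006400, refl=-0.006400·-0.600000=0.0038; V=2.003200+-0.006400+0.003840=2.0006
k=9 load: inc=0.003840, refl=0.003840·-0.333333=-0.0013; V=1.996800+0.003840+-0.001280=1.9994
k=10 src: inc=-0.001280, refl=-0.001280·-0.600000=0.0008; V=2.000640+-0.001280+0.000768=2.0001

0 0 source 2.4000
1 4 load 1.6000
2 8 source 2.0800
3 12 load 1.9200
4 16 source 2.0160
5 20 load 1.9840
6 24 source 2.0032
7 28 load 1.9968
8 32 source 2.0006
9 36 load 1.9994
10 40 source 2.0001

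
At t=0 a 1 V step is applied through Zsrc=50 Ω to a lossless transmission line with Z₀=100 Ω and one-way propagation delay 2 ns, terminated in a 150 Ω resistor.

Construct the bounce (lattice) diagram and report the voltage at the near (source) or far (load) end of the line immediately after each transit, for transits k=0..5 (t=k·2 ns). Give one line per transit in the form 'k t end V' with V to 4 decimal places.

0 0 source 0.6667
1 2 load 0.8000
2 4 source 0.7556
3 6 load 0.7467
4 8 source 0.7496
5 10 load 0.7502

Γ_L=0.200000, Γ_S=-0.333333; launch V₁=1·100/150=0.666667
k=0 src: V=0.6667
k=1 load: inc=0.666667, refl=0.666667·0.200000=0.1333; V=0.000000+0.666667+0.133333=0.8000
k=2 src: inc=0.133333, refl=0.133333·-0.333333=-0.0444; V=0.666667+0.133333+-0.044444=0.7556
k=3 load: inc=-0.044444, refl=-0.044444·0.200000=-0.0089; V=0.800000+-0.044444+-0.008889=0.7467
k=4 src: inc=-0.008889, refl=-0.008889·-0.333333=0.0030; V=0.755556+-0.008889+0.002963=0.7496
k=5 load: inc=0.002963, refl=0.002963·0.200000=0.0006; V=0.746667+0.002963+0.000593=0.7502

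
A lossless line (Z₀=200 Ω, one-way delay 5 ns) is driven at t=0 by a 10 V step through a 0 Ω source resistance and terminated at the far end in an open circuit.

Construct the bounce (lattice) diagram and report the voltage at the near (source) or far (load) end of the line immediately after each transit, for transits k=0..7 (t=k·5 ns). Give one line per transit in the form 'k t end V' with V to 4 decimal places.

0 0 source 10.0000
1 5 load 20.0000
2 10 source 10.0000
3 15 load 0.0000
4 20 source 10.0000
5 25 load 20.0000
6 30 source 10.0000
7 35 load 0.0000

Γ_L=1.000000, Γ_S=-1.000000; launch V₁=10·200/200=10.000000
k=0 src: V=10.0000
k=1 load: inc=10.000000, refl=10.000000·1.000000=10.0000; V=0.000000+10.000000+10.000000=20.0000
k=2 src: inc=10.000000, refl=10.000000·-1.000000=-10.0000; V=10.000000+10.000000+-10.000000=10.0000
k=3 load: inc=-10.000000, refl=-10.000000·1.000000=-10.0000; V=20.000000+-10.000000+-10.000000=0.0000
k=4 src: inc=-10.000000, refl=-10.000000·-1.000000=10.0000; V=10.000000+-10.000000+10.000000=10.0000
k=5 load: inc=10.000000, refl=10.000000·1.000000=10.0000; V=0.000000+10.000000+10.000000=20.0000
k=6 src: inc=10.000000, refl=10.000000·-1.000000=-10.0000; V=10.000000+10.000000+-10.000000=10.0000
k=7 load: inc=-10.000000, refl=-10.000000·1.000000=-10.0000; V=20.000000+-10.000000+-10.000000=0.0000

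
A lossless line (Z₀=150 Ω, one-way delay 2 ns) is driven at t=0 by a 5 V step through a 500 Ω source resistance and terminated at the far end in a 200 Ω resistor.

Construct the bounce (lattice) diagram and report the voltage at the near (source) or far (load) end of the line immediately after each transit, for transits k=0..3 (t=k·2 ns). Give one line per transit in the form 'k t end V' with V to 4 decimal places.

0 0 source 1.1538
1 2 load 1.3187
2 4 source 1.4074
3 6 load 1.4201

Γ_L=0.142857, Γ_S=0.538462; launch V₁=5·150/650=1.153846
k=0 src: V=1.1538
k=1 load: inc=1.153846, refl=1.153846·0.142857=0.1648; V=0.000000+1.153846+0.164835=1.3187
k=2 src: inc=0.164835, refl=0.164835·0.538462=0.0888; V=1.153846+0.164835+0.088757=1.4074
k=3 load: inc=0.088757, refl=0.088757·0.142857=0.0127; V=1.318681+0.088757+0.012680=1.4201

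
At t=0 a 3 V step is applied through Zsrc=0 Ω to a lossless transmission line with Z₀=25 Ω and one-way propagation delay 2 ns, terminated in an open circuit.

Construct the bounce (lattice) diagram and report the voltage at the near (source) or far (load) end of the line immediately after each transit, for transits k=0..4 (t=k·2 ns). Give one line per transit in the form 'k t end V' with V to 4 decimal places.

Γ_L=1.000000, Γ_S=-1.000000; launch V₁=3·25/25=3.000000
k=0 src: V=3.0000
k=1 load: inc=3.000000, refl=3.000000·1.000000=3.0000; V=0.000000+3.000000+3.000000=6.0000
k=2 src: inc=3.000000, refl=3.000000·-1.000000=-3.0000; V=3.000000+3.000000+-3.000000=3.0000
k=3 load: inc=-3.000000, refl=-3.000000·1.000000=-3.0000; V=6.000000+-3.000000+-3.000000=0.0000
k=4 src: inc=-3.000000, refl=-3.000000·-1.000000=3.0000; V=3.000000+-3.000000+3.000000=3.0000

0 0 source 3.0000
1 2 load 6.0000
2 4 source 3.0000
3 6 load 0.0000
4 8 source 3.0000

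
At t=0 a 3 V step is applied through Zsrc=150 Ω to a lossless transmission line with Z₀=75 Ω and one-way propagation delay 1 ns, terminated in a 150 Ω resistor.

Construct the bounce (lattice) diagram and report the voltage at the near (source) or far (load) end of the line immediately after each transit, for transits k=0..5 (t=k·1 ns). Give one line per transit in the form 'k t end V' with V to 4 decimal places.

0 0 source 1.0000
1 1 load 1.3333
2 2 source 1.4444
3 3 load 1.4815
4 4 source 1.4938
5 5 load 1.4979

Γ_L=0.333333, Γ_S=0.333333; launch V₁=3·75/225=1.000000
k=0 src: V=1.0000
k=1 load: inc=1.000000, refl=1.000000·0.333333=0.3333; V=0.000000+1.000000+0.333333=1.3333
k=2 src: inc=0.333333, refl=0.333333·0.333333=0.1111; V=1.000000+0.333333+0.111111=1.4444
k=3 load: inc=0.111111, refl=0.111111·0.333333=0.0370; V=1.333333+0.111111+0.037037=1.4815
k=4 src: inc=0.037037, refl=0.037037·0.333333=0.0123; V=1.444444+0.037037+0.012346=1.4938
k=5 load: inc=0.012346, refl=0.012346·0.333333=0.0041; V=1.481481+0.012346+0.004115=1.4979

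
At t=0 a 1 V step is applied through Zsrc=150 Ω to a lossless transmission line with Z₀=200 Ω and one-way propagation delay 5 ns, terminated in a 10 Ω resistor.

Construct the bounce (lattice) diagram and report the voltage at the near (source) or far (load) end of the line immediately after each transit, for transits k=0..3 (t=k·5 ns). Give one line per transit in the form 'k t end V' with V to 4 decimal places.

0 0 source 0.5714
1 5 load 0.0544
2 10 source 0.1283
3 15 load 0.0615

Γ_L=-0.904762, Γ_S=-0.142857; launch V₁=1·200/350=0.571429
k=0 src: V=0.5714
k=1 load: inc=0.571429, refl=0.571429·-0.904762=-0.5170; V=0.000000+0.571429+-0.517007=0.0544
k=2 src: inc=-0.517007, refl=-0.517007·-0.142857=0.0739; V=0.571429+-0.517007+0.073858=0.1283
k=3 load: inc=0.073858, refl=0.073858·-0.904762=-0.0668; V=0.054422+0.073858+-0.066824=0.0615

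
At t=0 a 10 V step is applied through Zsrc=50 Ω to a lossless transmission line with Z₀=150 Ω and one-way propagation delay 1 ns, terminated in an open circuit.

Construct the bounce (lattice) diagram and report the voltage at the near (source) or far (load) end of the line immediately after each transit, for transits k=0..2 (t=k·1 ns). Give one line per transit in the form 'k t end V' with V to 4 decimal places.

Γ_L=1.000000, Γ_S=-0.500000; launch V₁=10·150/200=7.500000
k=0 src: V=7.5000
k=1 load: inc=7.500000, refl=7.500000·1.000000=7.5000; V=0.000000+7.500000+7.500000=15.0000
k=2 src: inc=7.500000, refl=7.500000·-0.500000=-3.7500; V=7.500000+7.500000+-3.750000=11.2500

0 0 source 7.5000
1 1 load 15.0000
2 2 source 11.2500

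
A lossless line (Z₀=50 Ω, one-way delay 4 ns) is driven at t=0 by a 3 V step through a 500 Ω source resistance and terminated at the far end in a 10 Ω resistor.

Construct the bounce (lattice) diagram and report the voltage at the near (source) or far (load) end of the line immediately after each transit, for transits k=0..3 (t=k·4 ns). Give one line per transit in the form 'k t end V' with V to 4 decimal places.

0 0 source 0.2727
1 4 load 0.0909
2 8 source -0.0579
3 12 load 0.0413

Γ_L=-0.666667, Γ_S=0.818182; launch V₁=3·50/550=0.272727
k=0 src: V=0.2727
k=1 load: inc=0.272727, refl=0.272727·-0.666667=-0.1818; V=0.000000+0.272727+-0.181818=0.0909
k=2 src: inc=-0.181818, refl=-0.181818·0.818182=-0.1488; V=0.272727+-0.181818+-0.148760=-0.0579
k=3 load: inc=-0.148760, refl=-0.148760·-0.666667=0.0992; V=0.090909+-0.148760+0.099174=0.0413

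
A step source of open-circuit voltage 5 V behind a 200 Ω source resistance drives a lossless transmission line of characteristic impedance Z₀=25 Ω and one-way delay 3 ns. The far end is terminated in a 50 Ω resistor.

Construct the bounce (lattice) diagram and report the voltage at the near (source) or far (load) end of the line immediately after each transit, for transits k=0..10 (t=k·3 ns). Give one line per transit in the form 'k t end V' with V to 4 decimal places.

Γ_L=0.333333, Γ_S=0.777778; launch V₁=5·25/225=0.555556
k=0 src: V=0.5556
k=1 load: inc=0.555556, refl=0.555556·0.333333=0.1852; V=0.000000+0.555556+0.185185=0.7407
k=2 src: inc=0.185185, refl=0.185185·0.777778=0.1440; V=0.555556+0.185185+0.144033=0.8848
k=3 load: inc=0.144033, refl=0.144033·0.333333=0.0480; V=0.740741+0.144033+0.048011=0.9328
k=4 src: inc=0.048011, refl=0.048011·0.777778=0.0373; V=0.884774+0.048011+0.037342=0.9701
k=5 load: inc=0.037342, refl=0.037342·0.333333=0.0124; V=0.932785+0.037342+0.012447=0.9826
k=6 src: inc=0.012447, refl=0.012447·0.777778=0.0097; V=0.970127+0.012447+0.009681=0.9923
k=7 load: inc=0.009681, refl=0.009681·0.333333=0.0032; V=0.982574+0.009681+0.003227=0.9955
k=8 src: inc=0.003227, refl=0.003227·0.777778=0.0025; V=0.992255+0.003227+0.002510=0.9980
k=9 load: inc=0.002510, refl=0.002510·0.333333=0.0008; V=0.995482+0.002510+0.000837=0.9988
k=10 src: inc=0.000837, refl=0.000837·0.777778=0.0007; V=0.997992+0.000837+0.000651=0.9995

0 0 source 0.5556
1 3 load 0.7407
2 6 source 0.8848
3 9 load 0.9328
4 12 source 0.9701
5 15 load 0.9826
6 18 source 0.9923
7 21 load 0.9955
8 24 source 0.9980
9 27 load 0.9988
10 30 source 0.9995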